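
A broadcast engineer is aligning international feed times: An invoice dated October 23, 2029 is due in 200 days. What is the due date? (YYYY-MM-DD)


Start: 2029-10-23
Adding 200 days
Days remaining in October: 8
After October: 192 days still to add
November 2029: 30 days, 162 remaining
December 2029: 31 days, 131 remaining
January 2030: 31 days, 100 remaining
February 2030: 28 days, 72 remaining
Result: 2030-05-11

2030-05-11


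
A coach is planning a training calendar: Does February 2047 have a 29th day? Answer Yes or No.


Year: 2047
Divisible by 4? 2047 / 4 = 511.75 -> No
Not divisible by 4, so NOT a leap year

No


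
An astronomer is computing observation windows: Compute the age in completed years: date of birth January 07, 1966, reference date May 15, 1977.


Birth: 1966-01-07
Reference: 1977-05-15
Year difference: 1977 - 1966 = 11
Has birthday (01-07) occurred by 05-15? Yes
Age in full years: 11

11


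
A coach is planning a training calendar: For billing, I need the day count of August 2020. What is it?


Month: August
Year: 2020
August is a 31-day month
Total: 31 days

31


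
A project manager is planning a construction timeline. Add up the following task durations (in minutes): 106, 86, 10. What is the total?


Durations: 106, 86, 10
Running sum: 106
+ 86 = 192
+ 10 = 202
Total duration: 202 minutes
That is 3 hours and 22 minutes

202


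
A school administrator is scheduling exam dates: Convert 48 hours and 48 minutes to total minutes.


Hours: 48
Extra minutes: 48
Minutes per hour: 60
Hours to minutes: 48 x 60 = 2880
Total: 2880 + 48 = 2928

2928


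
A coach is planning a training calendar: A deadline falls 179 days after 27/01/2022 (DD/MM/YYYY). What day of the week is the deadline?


Start: 2022-01-27 (Thursday)
Step 1 - find target date: add 179 days
  2022-01-27 + 179 days = 2022-07-25
Step 2 - day of week:
  179 mod 7 = 4
  Thursday + 4 days -> Monday
Result: Monday (2022-07-25)

Monday


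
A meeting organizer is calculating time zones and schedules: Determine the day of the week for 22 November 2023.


Date: 2023-11-22
January 1, 2023 is a Sunday
Day of year: 326
Offset from Jan 1: 325 days
325 mod 7 = 3
Result: Wednesday

Wednesday


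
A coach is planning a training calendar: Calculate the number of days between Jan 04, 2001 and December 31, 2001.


Start: January 04, 2001
End: December 31, 2001
Days left in January: 27
February: 28
March: 31
April: 30
May: 31
... plus remaining months
Sum of remaining months: 334
Total: 27 + 334 = 361

361


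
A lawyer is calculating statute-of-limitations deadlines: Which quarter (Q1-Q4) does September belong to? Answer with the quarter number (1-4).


Month: September (month 9)
Q1: January-March (months 1-3)
Q2: April-June (months 4-6)
Q3: July-September (months 7-9)
Q4: October-December (months 10-12)
Month 9 falls in Q3

3


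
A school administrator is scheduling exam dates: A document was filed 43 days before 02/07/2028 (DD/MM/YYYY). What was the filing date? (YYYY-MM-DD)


Start: 2028-07-02
Subtracting 43 days
Days already passed in July: 2
After going back through July: 41 more days to subtract
June 2028: 30 days, 11 remaining
May 2028 has 31 days, need 11
Result: 2028-05-20

2028-05-20


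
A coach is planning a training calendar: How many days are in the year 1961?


Year: 1961
Check leap year rules:
Divisible by 4? No
1961 is not a leap year
Days: 365

365


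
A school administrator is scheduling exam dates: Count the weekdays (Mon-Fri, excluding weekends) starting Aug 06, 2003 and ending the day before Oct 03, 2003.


Start: 2003-08-06 (Wednesday)
End (exclusive): 2003-10-03 (Friday)
Total calendar days: 58
Full weeks: 58 // 7 = 8 -> 40 weekdays
Remaining 2 days starting on Wednesday:
  Wed(w), Thu(w) -> 2 weekdays
Total business days: 40 + 2 = 42

42


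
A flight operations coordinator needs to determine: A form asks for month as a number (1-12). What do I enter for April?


Calendar month order:
3. March
4. April <--
5. May
April is month number 4

4


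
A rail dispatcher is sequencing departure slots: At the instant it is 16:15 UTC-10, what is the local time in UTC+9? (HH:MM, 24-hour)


Local time: 16:15 at UTC-10 (offset -10h)
Target zone: UTC+9 (offset 9h)
Difference: 9 - (-10) = 19 hours
Calculation: 16 + (19) = 35
Wraparound: (35) mod 24 = 11
Result: 11:15

11:15


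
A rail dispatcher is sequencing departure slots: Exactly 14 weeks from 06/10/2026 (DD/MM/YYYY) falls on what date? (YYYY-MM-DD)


Start: 2026-10-06
Weeks to add: 14
Convert to days: 14 x 7 = 98 days
Add 98 days to 2026-10-06
Result: 2027-01-12

2027-01-12


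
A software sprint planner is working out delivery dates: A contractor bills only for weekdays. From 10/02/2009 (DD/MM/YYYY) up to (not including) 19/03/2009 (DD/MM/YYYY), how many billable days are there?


Start: 2009-02-10 (Tuesday)
End (exclusive): 2009-03-19 (Thursday)
Total calendar days: 37
Full weeks: 37 // 7 = 5 -> 25 weekdays
Remaining 2 days starting on Tuesday:
  Tue(w), Wed(w) -> 2 weekdays
Total business days: 25 + 2 = 27

27


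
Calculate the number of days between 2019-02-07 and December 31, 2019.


Start: February 07, 2019
End: December 31, 2019
Days left in February: 21
March: 31
April: 30
May: 31
June: 30
... plus remaining months
Sum of remaining months: 306
Total: 21 + 306 = 327

327


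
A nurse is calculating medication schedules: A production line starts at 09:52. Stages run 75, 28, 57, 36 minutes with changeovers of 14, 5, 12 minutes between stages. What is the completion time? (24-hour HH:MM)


Start: 09:52 = 592 min from midnight
  after task 1 (75 min): 11:07
  after break (14 min): 11:21
  after task 2 (28 min): 11:49
  after break (5 min): 11:54
  after task 3 (57 min): 12:51
  after break (12 min): 13:03
  after task 4 (36 min): 13:39
Total elapsed: 227 minutes
End time: 13:39

13:39


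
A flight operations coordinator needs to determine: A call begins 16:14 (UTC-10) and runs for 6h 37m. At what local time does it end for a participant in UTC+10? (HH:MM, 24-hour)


Start: 16:14 in UTC-10
Step 1 - add duration:
  minutes: 14 + 37 = 51
  hours: 16 + 6 + 0 = 22
  end in UTC-10: 22:51
Step 2 - convert UTC-10 -> UTC+10:
  offset difference: 10 - (-10) = 20 hours
  22 + (20) = 42 -> mod 24 = 18
Result: 18:51 in UTC+10

18:51


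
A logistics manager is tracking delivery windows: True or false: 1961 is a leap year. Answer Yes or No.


Year: 1961
Divisible by 4? 1961 / 4 = 490.25 -> No
Not divisible by 4, so NOT a leap year

No


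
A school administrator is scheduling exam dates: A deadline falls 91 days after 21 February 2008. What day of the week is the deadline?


Start: 2008-02-21 (Thursday)
Step 1 - find target date: add 91 days
  2008-02-21 + 91 days = 2008-05-22
Step 2 - day of week:
  91 mod 7 = 0
  Thursday + 0 days -> Thursday
Result: Thursday (2008-05-22)

Thursday


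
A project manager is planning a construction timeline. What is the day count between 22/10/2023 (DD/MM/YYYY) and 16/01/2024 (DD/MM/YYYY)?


Start date: 2023-10-22
End date: 2024-01-16
Oct 2023: +10 days
Nov 2023: +30 days
Dec 2023: +31 days
Jan 2024: +15 days
Total: 86 days

86


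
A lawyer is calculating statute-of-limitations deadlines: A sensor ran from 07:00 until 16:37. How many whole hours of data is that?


Start: 07:00
End: 16:37
Hour difference: 16 - 7 = 9 hours
Minute difference: 37 - 0 = 37 minutes
Total minutes: 577
Complete hours: 577 / 60 = 9 (remainder 37)

9


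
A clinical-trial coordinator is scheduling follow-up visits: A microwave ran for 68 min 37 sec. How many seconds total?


Minutes: 68
Extra seconds: 37
Seconds per minute: 60
Minutes to seconds: 68 x 60 = 4080
Total: 4080 + 37 = 4117

4117


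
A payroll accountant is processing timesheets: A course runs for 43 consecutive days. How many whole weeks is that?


Total days: 43
Days per week: 7
Division: 43 / 7 = 6 remainder 1
Complete weeks: 6
Remaining days: 1

6


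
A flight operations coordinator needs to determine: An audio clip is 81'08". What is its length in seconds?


Minutes: 81
Seconds: 8
Convert minutes to seconds: 81 x 60 = 4860
Add remaining seconds: 4860 + 8 = 4868

4868


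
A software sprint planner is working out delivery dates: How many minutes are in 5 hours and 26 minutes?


Hours: 5
Extra minutes: 26
Minutes per hour: 60
Hours to minutes: 5 x 60 = 300
Total: 300 + 26 = 326

326


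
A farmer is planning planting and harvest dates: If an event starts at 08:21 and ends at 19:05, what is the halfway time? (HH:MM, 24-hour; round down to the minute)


Start time: 08:21 = 501 minutes from midnight
End time: 19:05 = 1145 minutes from midnight
Sum: 501 + 1145 = 1646
Midpoint: 1646 / 2 = 823 minutes
Convert: 823 / 60 = 13 hours, 43 minutes
Result: 13:43

13:43


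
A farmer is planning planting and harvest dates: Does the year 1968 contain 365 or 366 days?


Year: 1968
Check leap year rules:
Divisible by 4? Yes
Divisible by 100? No
1968 is a leap year
Days: 366

366


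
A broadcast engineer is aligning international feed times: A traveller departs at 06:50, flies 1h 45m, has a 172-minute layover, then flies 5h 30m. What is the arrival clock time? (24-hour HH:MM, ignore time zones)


Depart: 06:50
Leg 1: +105 min -> 08:35
Layover: +172 min -> 11:27
Leg 2: +330 min -> 16:57
Total travel: 607 minutes = 10h 7m
Arrival: 16:57

16:57


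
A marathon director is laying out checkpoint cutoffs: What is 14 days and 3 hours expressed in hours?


Days: 14
Extra hours: 3
Hours per day: 24
Days to hours: 14 x 24 = 336
Total: 336 + 3 = 339

339


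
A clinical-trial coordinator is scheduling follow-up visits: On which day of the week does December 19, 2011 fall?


Date: 2011-12-19
January 1, 2011 is a Saturday
Day of year: 353
Offset from Jan 1: 352 days
352 mod 7 = 2
Result: Monday

Monday


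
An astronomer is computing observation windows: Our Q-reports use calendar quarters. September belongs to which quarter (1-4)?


Month: September (month 9)
Q1: January-March (months 1-3)
Q2: April-June (months 4-6)
Q3: July-September (months 7-9)
Q4: October-December (months 10-12)
Month 9 falls in Q3

3


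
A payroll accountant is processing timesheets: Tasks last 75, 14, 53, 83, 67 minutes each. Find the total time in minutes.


Durations: 75, 14, 53, 83, 67
Running sum: 75
+ 14 = 89
+ 53 = 142
+ 83 = 225
+ 67 = 292
Total duration: 292 minutes
That is 4 hours and 52 minutes

292


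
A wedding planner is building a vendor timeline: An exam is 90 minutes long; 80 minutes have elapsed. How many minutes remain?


Total budget: 90 minutes
Time used: 80 minutes
Remaining: 90 - 80 = 10 minutes
Percent used: 88.9%
Percent remaining: 11.1%

10


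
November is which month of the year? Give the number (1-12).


Calendar month order:
10. October
11. November <--
12. December
November is month number 11

11


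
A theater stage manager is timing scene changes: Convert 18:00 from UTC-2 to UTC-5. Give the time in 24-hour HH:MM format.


Local time: 18:00 at UTC-2 (offset -2h)
Target zone: UTC-5 (offset -5h)
Difference: -5 - (-2) = -3 hours
Calculation: 18 + (-3) = 15
Result: 15:00

15:00


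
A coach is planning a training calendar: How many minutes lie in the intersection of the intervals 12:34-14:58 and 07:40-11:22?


Interval A: [754, 898] minutes from midnight
Interval B: [460, 682] minutes from midnight
Overlap start = max(754, 460) = 754
Overlap end = min(898, 682) = 682
End <= start, so the intervals do not overlap: 0 minutes

0


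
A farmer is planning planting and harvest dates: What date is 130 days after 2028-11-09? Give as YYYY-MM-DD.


Start: 2028-11-09
Adding 130 days
Days remaining in November: 21
After November: 109 days still to add
December 2028: 31 days, 78 remaining
January 2029: 31 days, 47 remaining
February 2029: 28 days, 19 remaining
March 2029 has 31 days, need 19
Result: 2029-03-19

2029-03-19


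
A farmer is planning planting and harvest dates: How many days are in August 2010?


Month: August
Year: 2010
August is a 31-day month
Total: 31 days

31


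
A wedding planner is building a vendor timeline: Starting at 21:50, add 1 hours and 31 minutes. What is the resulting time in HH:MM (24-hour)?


Start time: 21:50
Adding: 1 hours 31 minutes
Minutes: 50 + 31 = 81
Minute overflow: 81 >= 60, so carry 1 hour, minutes = 21
Hours: 21 + 1 + 1 = 23
Result: 23:21

23:21


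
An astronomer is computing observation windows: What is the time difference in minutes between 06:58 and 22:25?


Start time: 06:58 = 418 minutes from midnight
End time: 22:25 = 1345 minutes from midnight
Difference: 1345 - 418 = 927 minutes
That is 15 hours and 27 minutes

927


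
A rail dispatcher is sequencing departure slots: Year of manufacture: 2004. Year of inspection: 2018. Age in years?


Birth year: 2004
Current year: 2018
Age = current year - birth year
Age = 2018 - 2004 = 14

14


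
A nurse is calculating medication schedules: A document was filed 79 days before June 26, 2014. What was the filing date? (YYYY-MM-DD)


Start: 2014-06-26
Subtracting 79 days
Days already passed in June: 26
After going back through June: 53 more days to subtract
May 2014: 31 days, 22 remaining
April 2014 has 30 days, need 22
Result: 2014-04-08

2014-04-08


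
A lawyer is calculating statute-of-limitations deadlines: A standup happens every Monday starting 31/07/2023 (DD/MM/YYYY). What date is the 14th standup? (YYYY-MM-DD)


First occurrence: 2023-07-31 (occurrence 1)
Each occurrence is 7 days after the previous.
Occurrence 14 is 13 weeks after the first.
13 weeks = 91 days
2023-07-31 + 91 days = 2023-10-30

2023-10-30


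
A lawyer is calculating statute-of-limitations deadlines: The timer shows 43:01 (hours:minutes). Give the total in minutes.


Hours: 43
Minutes: 1
Convert hours to minutes: 43 x 60 = 2580
Add remaining minutes: 2580 + 1 = 2581

2581


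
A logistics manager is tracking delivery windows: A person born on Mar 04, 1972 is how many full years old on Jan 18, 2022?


Birth: 1972-03-04
Reference: 2022-01-18
Year difference: 2022 - 1972 = 50
Has birthday (03-04) occurred by 01-18? No
Birthday not yet reached this year -> subtract 1
Age in full years: 49

49


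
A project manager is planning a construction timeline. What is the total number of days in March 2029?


Month: March
Year: 2029
March is a 31-day month
Total: 31 days

31


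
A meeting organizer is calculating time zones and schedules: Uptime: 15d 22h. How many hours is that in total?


Days: 15
Extra hours: 22
Hours per day: 24
Days to hours: 15 x 24 = 360
Total: 360 + 22 = 382

382


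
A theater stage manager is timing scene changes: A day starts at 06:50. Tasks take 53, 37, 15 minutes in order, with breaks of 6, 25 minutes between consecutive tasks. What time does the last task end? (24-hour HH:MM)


Start: 06:50 = 410 min from midnight
  after task 1 (53 min): 07:43
  after break (6 min): 07:49
  after task 2 (37 min): 08:26
  after break (25 min): 08:51
  after task 3 (15 min): 09:06
Total elapsed: 136 minutes
End time: 09:06

09:06


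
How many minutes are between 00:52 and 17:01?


Start time: 00:52 = 52 minutes from midnight
End time: 17:01 = 1021 minutes from midnight
Difference: 1021 - 52 = 969 minutes
That is 16 hours and 9 minutes

969


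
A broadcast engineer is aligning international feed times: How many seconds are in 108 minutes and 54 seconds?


Minutes: 108
Extra seconds: 54
Seconds per minute: 60
Minutes to seconds: 108 x 60 = 6480
Total: 6480 + 54 = 6534

6534


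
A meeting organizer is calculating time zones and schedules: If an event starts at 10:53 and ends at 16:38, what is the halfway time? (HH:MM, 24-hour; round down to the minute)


Start time: 10:53 = 653 minutes from midnight
End time: 16:38 = 998 minutes from midnight
Sum: 653 + 998 = 1651
Midpoint: 1651 / 2 = 825 minutes
Convert: 825 / 60 = 13 hours, 45 minutes
Result: 13:45

13:45


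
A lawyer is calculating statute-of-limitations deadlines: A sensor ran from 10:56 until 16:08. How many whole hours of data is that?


Start: 10:56
End: 16:08
Hour difference: 16 - 10 = 6 hours
Minute difference: 8 - 56 = -48 minutes
Total minutes: 312
Complete hours: 312 / 60 = 5 (remainder 12)

5


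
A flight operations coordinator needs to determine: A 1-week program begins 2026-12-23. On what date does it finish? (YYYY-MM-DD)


Start: 2026-12-23
Weeks to add: 1
Convert to days: 1 x 7 = 7 days
Add 7 days to 2026-12-23
Result: 2026-12-30

2026-12-30


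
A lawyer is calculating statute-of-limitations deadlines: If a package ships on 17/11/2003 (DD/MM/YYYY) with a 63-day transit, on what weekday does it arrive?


Start: 2003-11-17 (Monday)
Step 1 - find target date: add 63 days
  2003-11-17 + 63 days = 2004-01-19
Step 2 - day of week:
  63 mod 7 = 0
  Monday + 0 days -> Monday
Result: Monday (2004-01-19)

Monday


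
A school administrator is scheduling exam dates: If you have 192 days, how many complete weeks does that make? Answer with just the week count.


Total days: 192
Days per week: 7
Division: 192 / 7 = 27 remainder 3
Complete weeks: 27
Remaining days: 3

27


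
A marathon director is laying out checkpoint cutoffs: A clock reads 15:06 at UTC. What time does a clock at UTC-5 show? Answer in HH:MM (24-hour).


Local time: 15:06 at UTC (offset 0h)
Target zone: UTC-5 (offset -5h)
Difference: -5 - (0) = -5 hours
Calculation: 15 + (-5) = 10
Result: 10:06

10:06


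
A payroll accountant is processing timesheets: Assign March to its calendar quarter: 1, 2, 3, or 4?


Month: March (month 3)
Q1: January-March (months 1-3)
Q2: April-June (months 4-6)
Q3: July-September (months 7-9)
Q4: October-December (months 10-12)
Month 3 falls in Q1

1


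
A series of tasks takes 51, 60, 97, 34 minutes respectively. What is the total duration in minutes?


Durations: 51, 60, 97, 34
Running sum: 51
+ 60 = 111
+ 97 = 208
+ 34 = 242
Total duration: 242 minutes
That is 4 hours and 2 minutes

242


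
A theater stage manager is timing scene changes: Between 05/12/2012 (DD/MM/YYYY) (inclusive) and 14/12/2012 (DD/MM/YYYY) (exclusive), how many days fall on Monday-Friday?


Start: 2012-12-05 (Wednesday)
End (exclusive): 2012-12-14 (Friday)
Total calendar days: 9
Full weeks: 9 // 7 = 1 -> 5 weekdays
Remaining 2 days starting on Wednesday:
  Wed(w), Thu(w) -> 2 weekdays
Total business days: 5 + 2 = 7

7


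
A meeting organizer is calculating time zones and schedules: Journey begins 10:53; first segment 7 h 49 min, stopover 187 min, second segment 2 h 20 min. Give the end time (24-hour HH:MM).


Depart: 10:53
Leg 1: +469 min -> 18:42
Layover: +187 min -> 21:49
Leg 2: +140 min -> 00:09
Total travel: 796 minutes = 13h 16m
Arrival: 00:09

00:09


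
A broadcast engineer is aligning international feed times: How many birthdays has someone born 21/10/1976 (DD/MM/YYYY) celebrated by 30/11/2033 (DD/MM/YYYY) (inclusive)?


Birth: 1976-10-21
Reference: 2033-11-30
Year difference: 2033 - 1976 = 57
Has birthday (10-21) occurred by 11-30? Yes
Age in full years: 57

57


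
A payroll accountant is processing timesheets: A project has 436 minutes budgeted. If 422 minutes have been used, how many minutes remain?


Total budget: 436 minutes
Time used: 422 minutes
Remaining: 436 - 422 = 14 minutes
Percent used: 96.8%
Percent remaining: 3.2%

14


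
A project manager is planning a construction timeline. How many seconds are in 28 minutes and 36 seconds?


Minutes: 28
Seconds: 36
Convert minutes to seconds: 28 x 60 = 1680
Add remaining seconds: 1680 + 36 = 1716

1716


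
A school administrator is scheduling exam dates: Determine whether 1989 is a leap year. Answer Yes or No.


Year: 1989
Divisible by 4? 1989 / 4 = 497.25 -> No
Not divisible by 4, so NOT a leap year

No


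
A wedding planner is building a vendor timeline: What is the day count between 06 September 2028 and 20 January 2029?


Start date: 2028-09-06
End date: 2029-01-20
Sep 2028: +25 days
Oct 2028: +31 days
Nov 2028: +30 days
Dec 2028: +31 days
Jan 2029: +19 days
Total: 136 days

136


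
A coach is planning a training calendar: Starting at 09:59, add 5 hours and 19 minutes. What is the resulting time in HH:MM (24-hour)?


Start time: 09:59
Adding: 5 hours 19 minutes
Minutes: 59 + 19 = 78
Minute overflow: 78 >= 60, so carry 1 hour, minutes = 18
Hours: 9 + 5 + 1 = 15
Result: 15:18

15:18


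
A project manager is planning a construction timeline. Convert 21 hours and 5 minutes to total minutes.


Hours: 21
Minutes: 5
Convert hours to minutes: 21 x 60 = 1260
Add remaining minutes: 1260 + 5 = 1265

1265


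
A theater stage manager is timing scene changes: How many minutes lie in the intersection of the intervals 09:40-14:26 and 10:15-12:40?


Interval A: [580, 866] minutes from midnight
Interval B: [615, 760] minutes from midnight
Overlap start = max(580, 615) = 615
Overlap end = min(866, 760) = 760
Overlap = 760 - 615 = 145 minutes

145


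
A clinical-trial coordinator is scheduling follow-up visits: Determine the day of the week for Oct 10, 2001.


Date: 2001-10-10
January 1, 2001 is a Monday
Day of year: 283
Offset from Jan 1: 282 days
282 mod 7 = 2
Result: Wednesday

Wednesday


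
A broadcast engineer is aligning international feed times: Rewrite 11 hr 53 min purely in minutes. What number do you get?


Hours: 11
Extra minutes: 53
Minutes per hour: 60
Hours to minutes: 11 x 60 = 660
Total: 660 + 53 = 713

713


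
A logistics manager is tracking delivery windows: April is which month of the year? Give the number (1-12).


Calendar month order:
3. March
4. April <--
5. May
April is month number 4

4


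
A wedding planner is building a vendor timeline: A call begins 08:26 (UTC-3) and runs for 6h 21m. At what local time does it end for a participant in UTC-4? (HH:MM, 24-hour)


Start: 08:26 in UTC-3
Step 1 - add duration:
  minutes: 26 + 21 = 47
  hours: 8 + 6 + 0 = 14
  end in UTC-3: 14:47
Step 2 - convert UTC-3 -> UTC-4:
  offset difference: -4 - (-3) = -1 hours
  14 + (-1) = 13 -> mod 24 = 13
Result: 13:47 in UTC-4

13:47


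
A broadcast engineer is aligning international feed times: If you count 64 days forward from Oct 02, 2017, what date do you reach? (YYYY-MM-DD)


Start: 2017-10-02
Adding 64 days
Days remaining in October: 29
After October: 35 days still to add
November 2017: 30 days, 5 remaining
December 2017 has 31 days, need 5
Result: 2017-12-05

2017-12-05


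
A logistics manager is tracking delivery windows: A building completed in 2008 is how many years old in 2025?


Birth year: 2008
Current year: 2025
Age = current year - birth year
Age = 2025 - 2008 = 17

17


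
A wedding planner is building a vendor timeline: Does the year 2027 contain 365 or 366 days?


Year: 2027
Check leap year rules:
Divisible by 4? No
2027 is not a leap year
Days: 365

365


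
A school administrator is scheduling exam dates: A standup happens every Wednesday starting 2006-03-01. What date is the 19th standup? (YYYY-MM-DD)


First occurrence: 2006-03-01 (occurrence 1)
Each occurrence is 7 days after the previous.
Occurrence 19 is 18 weeks after the first.
18 weeks = 126 days
2006-03-01 + 126 days = 2006-07-05

2006-07-05


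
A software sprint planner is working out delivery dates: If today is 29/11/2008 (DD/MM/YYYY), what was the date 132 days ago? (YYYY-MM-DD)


Start: 2008-11-29
Subtracting 132 days
Days already passed in November: 29
After going back through November: 103 more days to subtract
October 2008: 31 days, 72 remaining
September 2008: 30 days, 42 remaining
August 2008: 31 days, 11 remaining
July 2008 has 31 days, need 11
Result: 2008-07-20

2008-07-20


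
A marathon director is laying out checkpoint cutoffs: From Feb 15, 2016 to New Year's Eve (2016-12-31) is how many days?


Start: February 15, 2016
End: December 31, 2016
Days left in February: 14
March: 31
April: 30
May: 31
June: 30
... plus remaining months
Sum of remaining months: 306
Total: 14 + 306 = 320

320


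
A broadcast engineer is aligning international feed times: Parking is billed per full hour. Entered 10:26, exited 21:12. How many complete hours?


Start: 10:26
End: 21:12
Hour difference: 21 - 10 = 11 hours
Minute difference: 12 - 26 = -14 minutes
Total minutes: 646
Complete hours: 646 / 60 = 10 (remainder 46)

10


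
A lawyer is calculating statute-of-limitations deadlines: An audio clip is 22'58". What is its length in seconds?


Minutes: 22
Seconds: 58
Convert minutes to seconds: 22 x 60 = 1320
Add remaining seconds: 1320 + 58 = 1378

1378


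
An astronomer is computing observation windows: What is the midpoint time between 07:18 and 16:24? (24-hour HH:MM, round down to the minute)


Start time: 07:18 = 438 minutes from midnight
End time: 16:24 = 984 minutes from midnight
Sum: 438 + 984 = 1422
Midpoint: 1422 / 2 = 711 minutes
Convert: 711 / 60 = 11 hours, 51 minutes
Result: 11:51

11:51


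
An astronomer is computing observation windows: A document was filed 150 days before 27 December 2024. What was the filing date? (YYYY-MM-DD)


Start: 2024-12-27
Subtracting 150 days
Days already passed in December: 27
After going back through December: 123 more days to subtract
November 2024: 30 days, 93 remaining
October 2024: 31 days, 62 remaining
September 2024: 30 days, 32 remaining
August 2024: 31 days, 1 remaining
Result: 2024-07-30

2024-07-30


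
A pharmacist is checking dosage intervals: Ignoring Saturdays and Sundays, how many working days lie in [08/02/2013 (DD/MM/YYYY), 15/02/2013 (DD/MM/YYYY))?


Start: 2013-02-08 (Friday)
End (exclusive): 2013-02-15 (Friday)
Total calendar days: 7
Full weeks: 7 // 7 = 1 -> 5 weekdays
Remaining 0 days starting on Friday:
Total business days: 5 + 0 = 5

5


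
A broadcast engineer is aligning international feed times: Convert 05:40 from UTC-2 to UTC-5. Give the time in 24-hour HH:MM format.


Local time: 05:40 at UTC-2 (offset -2h)
Target zone: UTC-5 (offset -5h)
Difference: -5 - (-2) = -3 hours
Calculation: 5 + (-3) = 2
Result: 02:40

02:40


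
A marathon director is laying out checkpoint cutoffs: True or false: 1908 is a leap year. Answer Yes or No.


Year: 1908
Divisible by 4? 1908 / 4 = 477.0 -> Yes
Divisible by 100? 1908 / 100 = 19.08 -> No
Divisible by 4 but not 100, so it IS a leap year

Yes


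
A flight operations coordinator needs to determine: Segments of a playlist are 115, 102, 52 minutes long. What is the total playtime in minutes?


Durations: 115, 102, 52
Running sum: 115
+ 102 = 217
+ 52 = 269
Total duration: 269 minutes
That is 4 hours and 29 minutes

269


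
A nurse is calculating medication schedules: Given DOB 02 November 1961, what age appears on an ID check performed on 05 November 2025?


Birth: 1961-11-02
Reference: 2025-11-05
Year difference: 2025 - 1961 = 64
Has birthday (11-02) occurred by 11-05? Yes
Age in full years: 64

64


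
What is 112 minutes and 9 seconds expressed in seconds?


Minutes: 112
Extra seconds: 9
Seconds per minute: 60
Minutes to seconds: 112 x 60 = 6720
Total: 6720 + 9 = 6729

6729


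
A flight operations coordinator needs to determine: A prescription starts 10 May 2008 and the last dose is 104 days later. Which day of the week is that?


Start: 2008-05-10 (Saturday)
Step 1 - find target date: add 104 days
  2008-05-10 + 104 days = 2008-08-22
Step 2 - day of week:
  104 mod 7 = 6
  Saturday + 6 days -> Friday
Result: Friday (2008-08-22)

Friday


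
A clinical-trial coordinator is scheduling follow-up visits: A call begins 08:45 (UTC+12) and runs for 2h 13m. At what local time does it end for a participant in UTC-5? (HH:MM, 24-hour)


Start: 08:45 in UTC+12
Step 1 - add duration:
  minutes: 45 + 13 = 58
  hours: 8 + 2 + 0 = 10
  end in UTC+12: 10:58
Step 2 - convert UTC+12 -> UTC-5:
  offset difference: -5 - (12) = -17 hours
  10 + (-17) = -7 -> mod 24 = 17
Result: 17:58 in UTC-5

17:58


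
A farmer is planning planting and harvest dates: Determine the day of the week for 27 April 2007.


Date: 2007-04-27
January 1, 2007 is a Monday
Day of year: 117
Offset from Jan 1: 116 days
116 mod 7 = 4
Result: Friday

Friday


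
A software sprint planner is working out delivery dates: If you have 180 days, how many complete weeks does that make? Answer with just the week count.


Total days: 180
Days per week: 7
Division: 180 / 7 = 25 remainder 5
Complete weeks: 25
Remaining days: 5

25


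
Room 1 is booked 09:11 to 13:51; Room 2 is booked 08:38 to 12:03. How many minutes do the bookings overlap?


Interval A: [551, 831] minutes from midnight
Interval B: [518, 723] minutes from midnight
Overlap start = max(551, 518) = 551
Overlap end = min(831, 723) = 723
Overlap = 723 - 551 = 172 minutes

172


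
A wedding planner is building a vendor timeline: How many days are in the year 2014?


Year: 2014
Check leap year rules:
Divisible by 4? No
2014 is not a leap year
Days: 365

365


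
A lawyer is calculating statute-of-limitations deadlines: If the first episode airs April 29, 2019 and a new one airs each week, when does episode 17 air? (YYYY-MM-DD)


First occurrence: 2019-04-29 (occurrence 1)
Each occurrence is 7 days after the previous.
Occurrence 17 is 16 weeks after the first.
16 weeks = 112 days
2019-04-29 + 112 days = 2019-08-19

2019-08-19


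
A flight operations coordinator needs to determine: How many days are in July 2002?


Month: July
Year: 2002
July is a 31-day month
Total: 31 days

31


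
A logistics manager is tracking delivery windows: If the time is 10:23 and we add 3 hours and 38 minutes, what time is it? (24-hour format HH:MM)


Start time: 10:23
Adding: 3 hours 38 minutes
Minutes: 23 + 38 = 61
Minute overflow: 61 >= 60, so carry 1 hour, minutes = 1
Hours: 10 + 3 + 1 = 14
Result: 14:01

14:01


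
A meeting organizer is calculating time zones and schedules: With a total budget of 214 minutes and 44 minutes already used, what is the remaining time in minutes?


Total budget: 214 minutes
Time used: 44 minutes
Remaining: 214 - 44 = 170 minutes
Percent used: 20.6%
Percent remaining: 79.4%

170


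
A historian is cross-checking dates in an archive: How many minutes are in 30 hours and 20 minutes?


Hours: 30
Extra minutes: 20
Minutes per hour: 60
Hours to minutes: 30 x 60 = 1800
Total: 1800 + 20 = 1820

1820


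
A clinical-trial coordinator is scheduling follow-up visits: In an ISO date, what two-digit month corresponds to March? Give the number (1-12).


Calendar month order:
2. February
3. March <--
4. April
March is month number 3

3


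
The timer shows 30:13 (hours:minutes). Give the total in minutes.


Hours: 30
Minutes: 13
Convert hours to minutes: 30 x 60 = 1800
Add remaining minutes: 1800 + 13 = 1813

1813


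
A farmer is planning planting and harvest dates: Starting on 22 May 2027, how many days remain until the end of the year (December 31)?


Start: May 22, 2027
End: December 31, 2027
Days left in May: 9
June: 30
July: 31
August: 31
September: 30
... plus remaining months
Sum of remaining months: 214
Total: 9 + 214 = 223

223


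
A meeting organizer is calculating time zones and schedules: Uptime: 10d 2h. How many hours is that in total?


Days: 10
Extra hours: 2
Hours per day: 24
Days to hours: 10 x 24 = 240
Total: 240 + 2 = 242

242


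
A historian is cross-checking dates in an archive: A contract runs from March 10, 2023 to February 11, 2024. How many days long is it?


Start date: 2023-03-10
End date: 2024-02-11
Mar 2023: +22 days
Apr 2023: +30 days
May 2023: +31 days
... (9 more months)
Total: 338 days

338


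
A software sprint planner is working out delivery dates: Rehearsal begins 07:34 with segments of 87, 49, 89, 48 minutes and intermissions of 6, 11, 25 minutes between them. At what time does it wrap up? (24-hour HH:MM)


Start: 07:34 = 454 min from midnight
  after task 1 (87 min): 09:01
  after break (6 min): 09:07
  after task 2 (49 min): 09:56
  after break (11 min): 10:07
  after task 3 (89 min): 11:36
  after break (25 min): 12:01
  after task 4 (48 min): 12:49
Total elapsed: 315 minutes
End time: 12:49

12:49


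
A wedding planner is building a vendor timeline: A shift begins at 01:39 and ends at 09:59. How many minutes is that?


Start time: 01:39 = 99 minutes from midnight
End time: 09:59 = 599 minutes from midnight
Difference: 599 - 99 = 500 minutes
That is 8 hours and 20 minutes

500


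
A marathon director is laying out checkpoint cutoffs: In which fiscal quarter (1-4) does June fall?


Month: June (month 6)
Q1: January-March (months 1-3)
Q2: April-June (months 4-6)
Q3: July-September (months 7-9)
Q4: October-December (months 10-12)
Month 6 falls in Q2

2


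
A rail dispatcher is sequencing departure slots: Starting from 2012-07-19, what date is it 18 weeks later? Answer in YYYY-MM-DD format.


Start: 2012-07-19
Weeks to add: 18
Convert to days: 18 x 7 = 126 days
Add 126 days to 2012-07-19
Result: 2012-11-22

2012-11-22


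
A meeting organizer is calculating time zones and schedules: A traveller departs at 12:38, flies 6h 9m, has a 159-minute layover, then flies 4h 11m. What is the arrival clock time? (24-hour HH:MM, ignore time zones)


Depart: 12:38
Leg 1: +369 min -> 18:47
Layover: +159 min -> 21:26
Leg 2: +251 min -> 01:37
Total travel: 779 minutes = 12h 59m
Arrival: 01:37

01:37


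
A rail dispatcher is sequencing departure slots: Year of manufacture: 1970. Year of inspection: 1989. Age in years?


Birth year: 1970
Current year: 1989
Age = current year - birth year
Age = 1989 - 1970 = 19

19


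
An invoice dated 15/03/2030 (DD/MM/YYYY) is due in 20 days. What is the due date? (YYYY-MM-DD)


Start: 2030-03-15
Adding 20 days
Days remaining in March: 16
After March: 4 days still to add
April 2030 has 30 days, need 4
Result: 2030-04-04

2030-04-04


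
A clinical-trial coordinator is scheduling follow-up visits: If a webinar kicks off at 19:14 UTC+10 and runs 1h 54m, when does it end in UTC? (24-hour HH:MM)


Start: 19:14 in UTC+10
Step 1 - add duration:
  minutes: 14 + 54 = 68 (carry 1h)
  hours: 19 + 1 + 1 = 21
  end in UTC+10: 21:08
Step 2 - convert UTC+10 -> UTC:
  offset difference: 0 - (10) = -10 hours
  21 + (-10) = 11 -> mod 24 = 11
Result: 11:08 in UTC

11:08


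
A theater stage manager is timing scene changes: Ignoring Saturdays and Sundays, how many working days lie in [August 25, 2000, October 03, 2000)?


Start: 2000-08-25 (Friday)
End (exclusive): 2000-10-03 (Tuesday)
Total calendar days: 39
Full weeks: 39 // 7 = 5 -> 25 weekdays
Remaining 4 days starting on Friday:
  Fri(w), Sat(-), Sun(-), Mon(w) -> 2 weekdays
Total business days: 25 + 2 = 27

27


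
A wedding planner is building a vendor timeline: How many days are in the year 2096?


Year: 2096
Check leap year rules:
Divisible by 4? Yes
Divisible by 100? No
2096 is a leap year
Days: 366

366


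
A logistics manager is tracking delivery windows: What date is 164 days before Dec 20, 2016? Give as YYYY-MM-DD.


Start: 2016-12-20
Subtracting 164 days
Days already passed in December: 20
After going back through December: 144 more days to subtract
November 2016: 30 days, 114 remaining
October 2016: 31 days, 83 remaining
September 2016: 30 days, 53 remaining
August 2016: 31 days, 22 remaining
Result: 2016-07-09

2016-07-09


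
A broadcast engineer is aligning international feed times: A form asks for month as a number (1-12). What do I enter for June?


Calendar month order:
5. May
6. June <--
7. July
June is month number 6

6


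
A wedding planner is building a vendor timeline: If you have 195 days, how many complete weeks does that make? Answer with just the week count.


Total days: 195
Days per week: 7
Division: 195 / 7 = 27 remainder 6
Complete weeks: 27
Remaining days: 6

27


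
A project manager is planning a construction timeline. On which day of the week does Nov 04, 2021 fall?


Date: 2021-11-04
January 1, 2021 is a Friday
Day of year: 308
Offset from Jan 1: 307 days
307 mod 7 = 6
Result: Thursday

Thursday


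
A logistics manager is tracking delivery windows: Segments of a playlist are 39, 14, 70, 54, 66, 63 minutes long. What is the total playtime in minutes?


Durations: 39, 14, 70, 54, 66, 63
Running sum: 39
+ 14 = 53
+ 70 = 123
+ 54 = 177
+ 66 = 243
+ 63 = 306
Total duration: 306 minutes
That is 5 hours and 6 minutes

306


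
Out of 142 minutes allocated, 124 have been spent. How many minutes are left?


Total budget: 142 minutes
Time used: 124 minutes
Remaining: 142 - 124 = 18 minutes
Percent used: 87.3%
Percent remaining: 12.7%

18


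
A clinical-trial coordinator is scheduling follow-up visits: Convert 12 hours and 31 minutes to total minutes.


Hours: 12
Extra minutes: 31
Minutes per hour: 60
Hours to minutes: 12 x 60 = 720
Total: 720 + 31 = 751

751


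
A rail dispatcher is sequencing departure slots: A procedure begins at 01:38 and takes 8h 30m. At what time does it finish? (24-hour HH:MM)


Start time: 01:38
Adding: 8 hours 30 minutes
Minutes: 38 + 30 = 68
Minute overflow: 68 >= 60, so carry 1 hour, minutes = 8
Hours: 1 + 8 + 1 = 10
Result: 10:08

10:08


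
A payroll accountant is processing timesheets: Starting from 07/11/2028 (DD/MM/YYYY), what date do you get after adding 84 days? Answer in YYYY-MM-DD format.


Start: 2028-11-07
Adding 84 days
Days remaining in November: 23
After November: 61 days still to add
December 2028: 31 days, 30 remaining
January 2029 has 31 days, need 30
Result: 2029-01-30

2029-01-30


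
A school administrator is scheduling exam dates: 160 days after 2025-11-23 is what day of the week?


Start: 2025-11-23 (Sunday)
Step 1 - find target date: add 160 days
  2025-11-23 + 160 days = 2026-05-02
Step 2 - day of week:
  160 mod 7 = 6
  Sunday + 6 days -> Saturday
Result: Saturday (2026-05-02)

Saturday


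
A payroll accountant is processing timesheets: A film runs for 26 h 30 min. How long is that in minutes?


Hours: 26
Minutes: 30
Convert hours to minutes: 26 x 60 = 1560
Add remaining minutes: 1560 + 30 = 1590

1590


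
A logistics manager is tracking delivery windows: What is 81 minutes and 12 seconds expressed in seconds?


Minutes: 81
Extra seconds: 12
Seconds per minute: 60
Minutes to seconds: 81 x 60 = 4860
Total: 4860 + 12 = 4872

4872


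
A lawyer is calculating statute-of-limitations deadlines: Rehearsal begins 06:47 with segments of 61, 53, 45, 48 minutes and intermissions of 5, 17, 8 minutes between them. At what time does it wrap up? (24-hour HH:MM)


Start: 06:47 = 407 min from midnight
  after task 1 (61 min): 07:48
  after break (5 min): 07:53
  after task 2 (53 min): 08:46
  after break (17 min): 09:03
  after task 3 (45 min): 09:48
  after break (8 min): 09:56
  after task 4 (48 min): 10:44
Total elapsed: 237 minutes
End time: 10:44

10:44


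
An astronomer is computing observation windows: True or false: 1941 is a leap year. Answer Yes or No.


Year: 1941
Divisible by 4? 1941 / 4 = 485.25 -> No
Not divisible by 4, so NOT a leap year

No


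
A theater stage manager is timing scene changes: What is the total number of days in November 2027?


Month: November
Year: 2027
November is a 30-day month
Total: 30 days

30


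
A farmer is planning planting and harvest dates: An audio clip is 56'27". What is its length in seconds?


Minutes: 56
Seconds: 27
Convert minutes to seconds: 56 x 60 = 3360
Add remaining seconds: 3360 + 27 = 3387

3387


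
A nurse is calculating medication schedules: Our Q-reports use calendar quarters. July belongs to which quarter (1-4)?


Month: July (month 7)
Q1: January-March (months 1-3)
Q2: April-June (months 4-6)
Q3: July-September (months 7-9)
Q4: October-December (months 10-12)
Month 7 falls in Q3

3
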